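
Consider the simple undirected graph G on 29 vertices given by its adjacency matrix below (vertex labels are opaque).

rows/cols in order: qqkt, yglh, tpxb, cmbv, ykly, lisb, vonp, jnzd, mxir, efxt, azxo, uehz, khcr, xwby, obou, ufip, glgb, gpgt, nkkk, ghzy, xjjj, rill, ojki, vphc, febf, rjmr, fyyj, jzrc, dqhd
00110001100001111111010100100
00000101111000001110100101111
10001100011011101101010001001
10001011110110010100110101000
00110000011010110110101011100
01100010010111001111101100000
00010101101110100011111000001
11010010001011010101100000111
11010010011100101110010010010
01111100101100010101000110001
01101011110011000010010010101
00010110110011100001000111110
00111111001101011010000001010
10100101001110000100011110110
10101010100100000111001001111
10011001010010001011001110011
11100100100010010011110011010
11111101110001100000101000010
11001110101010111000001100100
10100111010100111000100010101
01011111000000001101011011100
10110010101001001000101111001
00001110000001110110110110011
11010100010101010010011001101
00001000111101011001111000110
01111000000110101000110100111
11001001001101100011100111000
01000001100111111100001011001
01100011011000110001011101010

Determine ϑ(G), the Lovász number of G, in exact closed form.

N(lisb) = {yglh, tpxb, vonp, efxt, uehz, khcr, xwby, glgb, gpgt, nkkk, ghzy, xjjj, ojki, vphc}, |N(lisb)| = 14.
Vertex jzrc has 14 neighbors: yglh, jnzd, mxir, uehz, khcr, xwby, obou, ufip, glgb, gpgt, ojki, febf, rjmr, dqhd.
N(azxo) = {yglh, tpxb, ykly, vonp, jnzd, mxir, efxt, khcr, xwby, nkkk, rill, febf, fyyj, dqhd}, |N(azxo)| = 14.
deg(gpgt) = 14; N(gpgt) = {qqkt, yglh, tpxb, cmbv, ykly, lisb, jnzd, mxir, efxt, xwby, obou, xjjj, ojki, jzrc}.
deg(v) = 14 for all v (|V|=29); Paley(29): SR with (k,λ,μ)=(14,6,7).
A has 3 distinct eigenvalues ≈ [14.0, 2.192582, -3.192582].
λ_max=14, λ_min=-sqrt(29)/2 - 1/2; ϑ = −29·λ_min/(λ_max−λ_min) = sqrt(29).
= 5.38516481… (decimal).

sqrt(29)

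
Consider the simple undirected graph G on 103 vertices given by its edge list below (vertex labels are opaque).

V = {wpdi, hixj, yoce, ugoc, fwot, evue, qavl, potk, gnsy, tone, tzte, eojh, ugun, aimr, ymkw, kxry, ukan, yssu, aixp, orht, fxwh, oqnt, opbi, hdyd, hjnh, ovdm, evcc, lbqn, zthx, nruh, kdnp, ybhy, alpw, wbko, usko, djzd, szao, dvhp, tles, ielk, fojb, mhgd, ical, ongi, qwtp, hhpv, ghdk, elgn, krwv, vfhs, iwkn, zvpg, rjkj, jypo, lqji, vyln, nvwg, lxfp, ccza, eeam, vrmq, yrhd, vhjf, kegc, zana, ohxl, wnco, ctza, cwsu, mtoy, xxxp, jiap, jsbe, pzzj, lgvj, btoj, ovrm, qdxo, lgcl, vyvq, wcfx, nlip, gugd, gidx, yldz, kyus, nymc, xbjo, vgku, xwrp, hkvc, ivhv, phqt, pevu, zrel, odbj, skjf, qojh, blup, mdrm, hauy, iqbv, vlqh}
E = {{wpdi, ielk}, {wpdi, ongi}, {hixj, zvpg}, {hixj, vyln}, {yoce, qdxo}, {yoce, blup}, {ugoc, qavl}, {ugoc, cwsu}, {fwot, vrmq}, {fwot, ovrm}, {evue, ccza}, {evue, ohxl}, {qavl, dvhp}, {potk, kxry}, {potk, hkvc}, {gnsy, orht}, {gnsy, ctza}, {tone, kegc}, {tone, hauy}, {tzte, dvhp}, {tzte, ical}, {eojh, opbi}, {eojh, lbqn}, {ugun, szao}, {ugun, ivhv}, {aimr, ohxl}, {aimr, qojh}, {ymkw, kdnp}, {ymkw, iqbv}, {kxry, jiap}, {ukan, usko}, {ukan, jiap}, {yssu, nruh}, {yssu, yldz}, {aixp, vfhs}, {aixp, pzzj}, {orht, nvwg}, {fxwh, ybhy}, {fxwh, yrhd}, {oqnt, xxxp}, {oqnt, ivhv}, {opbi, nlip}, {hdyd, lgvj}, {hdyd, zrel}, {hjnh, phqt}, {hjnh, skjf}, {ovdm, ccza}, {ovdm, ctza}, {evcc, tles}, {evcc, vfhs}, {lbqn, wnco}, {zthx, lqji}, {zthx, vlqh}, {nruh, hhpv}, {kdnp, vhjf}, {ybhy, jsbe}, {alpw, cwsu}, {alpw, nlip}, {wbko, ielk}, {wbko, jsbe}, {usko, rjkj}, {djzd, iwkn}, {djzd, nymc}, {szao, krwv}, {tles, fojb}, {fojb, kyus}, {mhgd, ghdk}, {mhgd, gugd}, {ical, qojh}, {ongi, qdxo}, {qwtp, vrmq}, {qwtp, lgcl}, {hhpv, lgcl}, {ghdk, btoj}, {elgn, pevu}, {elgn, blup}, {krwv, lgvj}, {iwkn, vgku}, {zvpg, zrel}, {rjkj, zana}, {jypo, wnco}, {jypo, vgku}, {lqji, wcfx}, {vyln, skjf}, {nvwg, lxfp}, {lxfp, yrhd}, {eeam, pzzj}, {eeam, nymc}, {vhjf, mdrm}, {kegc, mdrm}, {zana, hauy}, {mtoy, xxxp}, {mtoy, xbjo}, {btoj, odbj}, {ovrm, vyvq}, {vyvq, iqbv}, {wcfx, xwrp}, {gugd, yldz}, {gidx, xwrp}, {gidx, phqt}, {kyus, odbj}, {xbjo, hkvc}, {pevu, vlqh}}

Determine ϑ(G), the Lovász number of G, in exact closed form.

deg(fwot) = 2; N(fwot) = {vrmq, ovrm}.
deg(yldz) = 2; N(yldz) = {yssu, gugd}.
deg(xwrp) = 2; N(xwrp) = {wcfx, gidx}.
Vertex kegc has 2 neighbors: tone, mdrm.
G on 103 vertices is 2-regular; the odd cycle C_{103}.
spec(A) ≈ [2.0, 1.99628, 1.98513, 1.9666, 1.94076, 1.90769, 1.86752, 1.82041, 1.76653, 1.70608, 1.63928, 1.56638, 1.48765, 1.40339, 1.31391, 1.21954, 1.12063, 1.01756, 0.9107, 0.80045, 0.68722, 0.57144, 0.45353, 0.33394, 0.2131, 0.09147, -0.0305, -0.15236, -0.27365, -0.39392, -0.51273, -0.62963, -0.74418, -0.85597, -0.96458, -1.06959, -1.17063, -1.26731, -1.35928, -1.44619, -1.52772, -1.60357, -1.67345, -1.73711, -1.79431, -1.84483, -1.88849, -1.92512, -1.95459, -1.97679, -1.99163, -1.99907] (distinct, 5 d.p.).
Lovász: ϑ = −103(-2*cos(pi/103))/(2+-(-1)*2*cos(pi/103)) = 103*cos(pi/103)/(cos(pi/103) + 1).
Numerically 51.4880205.
Check 51 ≤ 103*cos(pi/103)/(cos(pi/103) + 1) ≤ 52: both strict.

103*cos(pi/103)/(cos(pi/103) + 1)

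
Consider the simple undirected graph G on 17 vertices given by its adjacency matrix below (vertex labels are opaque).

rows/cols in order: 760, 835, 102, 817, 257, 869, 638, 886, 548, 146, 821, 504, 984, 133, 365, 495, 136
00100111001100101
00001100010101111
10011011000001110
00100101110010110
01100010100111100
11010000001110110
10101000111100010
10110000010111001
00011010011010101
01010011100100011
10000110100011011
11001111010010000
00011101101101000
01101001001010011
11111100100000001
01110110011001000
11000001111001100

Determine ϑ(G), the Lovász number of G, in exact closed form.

sqrt(17)

Vertex 365 has 8 neighbors: 760, 835, 102, 817, 257, 869, 548, 136.
deg(257) = 8; N(257) = {835, 102, 638, 548, 504, 984, 133, 365}.
N(504) = {760, 835, 257, 869, 638, 886, 146, 984}, |N(504)| = 8.
N(760) = {102, 869, 638, 886, 821, 504, 365, 136}, |N(760)| = 8.
Regular of degree 8 on 17 vertices: SR(17,8,3,4) — a Paley graph.
Distinct eigenvalues (to 5 d.p.): [8.0, 1.56155, -2.56155].
Lovász: ϑ = −17(-sqrt(17)/2 - 1/2)/(8+-(-sqrt(17)/2 - 1/2)) = sqrt(17).
≈ 4.12310563 (to 8 d.p.).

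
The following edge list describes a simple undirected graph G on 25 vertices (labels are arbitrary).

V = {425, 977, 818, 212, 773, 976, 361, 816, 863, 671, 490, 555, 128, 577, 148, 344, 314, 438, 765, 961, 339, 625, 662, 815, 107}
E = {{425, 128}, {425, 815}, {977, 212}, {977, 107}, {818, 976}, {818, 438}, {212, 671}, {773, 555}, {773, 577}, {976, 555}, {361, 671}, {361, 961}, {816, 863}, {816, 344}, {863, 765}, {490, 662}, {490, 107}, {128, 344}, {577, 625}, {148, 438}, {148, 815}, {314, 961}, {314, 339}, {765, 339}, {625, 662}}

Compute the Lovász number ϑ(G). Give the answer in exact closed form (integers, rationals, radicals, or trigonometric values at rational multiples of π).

deg(339) = 2; N(339) = {314, 765}.
Vertex 490 has 2 neighbors: 662, 107.
Vertex 314 has 2 neighbors: 961, 339.
Vertex 765 has 2 neighbors: 863, 339.
2-regular, N=25; connected 2-regular on 25 ⇒ C_{25}.
spec(A) ≈ [2.0, 1.937, 1.753, 1.458, 1.072, 0.618, 0.126, -0.375, -0.852, -1.275, -1.618, -1.86, -1.984] (distinct, 3 d.p.).
Lovász: ϑ = −25(-2*cos(pi/25))/(2+-(-1)*2*cos(pi/25)) = 25*cos(pi/25)/(cos(pi/25) + 1).
≈ 12.4505218 (to 7 d.p.).
Sandwich: α(G)=12 ≤ ϑ(G)=25*cos(pi/25)/(cos(pi/25) + 1) ≤ χ(Ḡ)=13 (both strict).

25*cos(pi/25)/(cos(pi/25) + 1)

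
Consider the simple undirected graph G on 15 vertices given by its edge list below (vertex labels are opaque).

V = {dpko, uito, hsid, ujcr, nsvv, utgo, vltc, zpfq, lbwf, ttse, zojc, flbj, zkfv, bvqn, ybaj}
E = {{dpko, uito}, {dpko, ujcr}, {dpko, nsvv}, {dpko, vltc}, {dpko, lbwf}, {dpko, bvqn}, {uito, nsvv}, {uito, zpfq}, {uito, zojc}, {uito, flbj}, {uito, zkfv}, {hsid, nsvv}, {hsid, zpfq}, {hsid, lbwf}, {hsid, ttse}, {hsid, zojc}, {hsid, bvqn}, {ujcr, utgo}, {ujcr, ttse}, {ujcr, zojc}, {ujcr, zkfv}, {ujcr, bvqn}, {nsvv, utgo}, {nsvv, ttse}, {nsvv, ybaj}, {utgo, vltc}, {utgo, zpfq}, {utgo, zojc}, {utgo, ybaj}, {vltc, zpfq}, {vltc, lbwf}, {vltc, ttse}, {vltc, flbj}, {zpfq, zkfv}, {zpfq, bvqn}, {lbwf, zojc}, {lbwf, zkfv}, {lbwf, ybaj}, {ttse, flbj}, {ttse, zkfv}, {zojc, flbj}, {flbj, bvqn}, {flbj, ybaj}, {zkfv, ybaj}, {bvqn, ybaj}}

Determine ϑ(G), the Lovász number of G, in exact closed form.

N(utgo) = {ujcr, nsvv, vltc, zpfq, zojc, ybaj}, |N(utgo)| = 6.
Vertex hsid has 6 neighbors: nsvv, zpfq, lbwf, ttse, zojc, bvqn.
Vertex bvqn has 6 neighbors: dpko, hsid, ujcr, zpfq, flbj, ybaj.
deg(dpko) = 6; N(dpko) = {uito, ujcr, nsvv, vltc, lbwf, bvqn}.
G on 15 vertices is 6-regular; this is K(6,2), the Kneser graph.
spec(A) ≈ [6.0, 1.0, -3.0] (distinct, 4 d.p.).
−15·(-3) / ((6)−(-3)) = 5 = ϑ(G).
= 5.0000000… (decimal).

5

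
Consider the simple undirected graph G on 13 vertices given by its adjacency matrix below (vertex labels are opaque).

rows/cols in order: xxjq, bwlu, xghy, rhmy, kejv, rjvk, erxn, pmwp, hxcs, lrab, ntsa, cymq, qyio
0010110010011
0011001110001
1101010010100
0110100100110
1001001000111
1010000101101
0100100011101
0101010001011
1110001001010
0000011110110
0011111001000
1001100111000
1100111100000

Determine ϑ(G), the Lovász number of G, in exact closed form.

sqrt(13)

Vertex ntsa has 6 neighbors: xghy, rhmy, kejv, rjvk, erxn, lrab.
Vertex pmwp has 6 neighbors: bwlu, rhmy, rjvk, lrab, cymq, qyio.
Vertex xxjq has 6 neighbors: xghy, kejv, rjvk, hxcs, cymq, qyio.
Vertex kejv has 6 neighbors: xxjq, rhmy, erxn, ntsa, cymq, qyio.
deg(v) = 6 for all v (|V|=13); strongly regular (13,6,2,3).
A has 3 distinct eigenvalues ≈ [6.0, 1.302776, -2.302776].
With N=13: ϑ(G) = 13·(-(-sqrt(13)/2 - 1/2))/(6−(-sqrt(13)/2 - 1/2)) = sqrt(13).
ϑ(G) ≈ 3.605551275.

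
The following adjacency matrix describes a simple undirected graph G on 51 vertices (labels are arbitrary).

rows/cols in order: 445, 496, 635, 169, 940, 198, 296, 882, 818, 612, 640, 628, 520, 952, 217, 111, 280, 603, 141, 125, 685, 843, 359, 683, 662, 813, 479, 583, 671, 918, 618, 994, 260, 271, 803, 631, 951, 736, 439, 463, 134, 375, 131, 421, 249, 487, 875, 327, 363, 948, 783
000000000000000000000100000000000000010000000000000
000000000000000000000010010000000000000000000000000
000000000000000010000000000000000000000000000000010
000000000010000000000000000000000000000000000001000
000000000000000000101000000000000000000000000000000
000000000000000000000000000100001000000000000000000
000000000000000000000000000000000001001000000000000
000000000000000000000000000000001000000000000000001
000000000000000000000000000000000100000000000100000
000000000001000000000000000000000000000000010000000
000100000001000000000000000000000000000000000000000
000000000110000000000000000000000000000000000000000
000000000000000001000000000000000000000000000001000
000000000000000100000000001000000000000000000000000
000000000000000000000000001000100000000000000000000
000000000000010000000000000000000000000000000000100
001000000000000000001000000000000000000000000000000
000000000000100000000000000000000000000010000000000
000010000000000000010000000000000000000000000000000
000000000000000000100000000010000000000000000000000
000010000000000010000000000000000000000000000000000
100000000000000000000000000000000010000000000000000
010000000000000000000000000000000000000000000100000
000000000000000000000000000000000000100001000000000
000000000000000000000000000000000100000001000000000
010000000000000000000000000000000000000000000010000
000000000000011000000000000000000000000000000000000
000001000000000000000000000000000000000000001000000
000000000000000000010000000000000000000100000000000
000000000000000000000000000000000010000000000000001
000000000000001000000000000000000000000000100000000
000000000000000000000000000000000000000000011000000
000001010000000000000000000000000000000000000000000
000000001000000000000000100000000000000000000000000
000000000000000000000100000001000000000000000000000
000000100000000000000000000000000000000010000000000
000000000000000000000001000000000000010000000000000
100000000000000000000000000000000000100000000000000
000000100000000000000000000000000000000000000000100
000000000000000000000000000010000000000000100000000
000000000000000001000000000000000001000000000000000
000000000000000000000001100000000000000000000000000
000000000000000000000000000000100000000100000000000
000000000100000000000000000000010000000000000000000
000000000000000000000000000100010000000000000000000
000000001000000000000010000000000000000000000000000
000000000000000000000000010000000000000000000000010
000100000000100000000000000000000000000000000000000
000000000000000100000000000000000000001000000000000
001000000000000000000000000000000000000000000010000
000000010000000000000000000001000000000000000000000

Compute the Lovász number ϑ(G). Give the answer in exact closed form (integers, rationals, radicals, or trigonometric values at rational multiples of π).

51*cos(pi/51)/(cos(pi/51) + 1)

N(843) = {445, 803}, |N(843)| = 2.
N(463) = {671, 131}, |N(463)| = 2.
Vertex 359 has 2 neighbors: 496, 487.
Vertex 421 has 2 neighbors: 612, 994.
2-regular, N=51; connected 2-regular on 51 ⇒ C_{51}.
The 26 distinct eigenvalues: [2.0, 1.985, 1.94, 1.865, 1.762, 1.632, 1.478, 1.301, 1.105, 0.891, 0.665, 0.428, 0.185, -0.062, -0.307, -0.547, -0.78, -1.0, -1.205, -1.392, -1.558, -1.7, -1.817, -1.906, -1.966, -1.996].
ϑ = −N·λ_min/(λ_max−λ_min) = −51·(-2*cos(pi/51))/(2−(-2*cos(pi/51))) = 51*cos(pi/51)/(cos(pi/51) + 1).
ϑ(G) ≈ 25.47579.
25 ≤ 51*cos(pi/51)/(cos(pi/51) + 1) ≤ 26: both strict.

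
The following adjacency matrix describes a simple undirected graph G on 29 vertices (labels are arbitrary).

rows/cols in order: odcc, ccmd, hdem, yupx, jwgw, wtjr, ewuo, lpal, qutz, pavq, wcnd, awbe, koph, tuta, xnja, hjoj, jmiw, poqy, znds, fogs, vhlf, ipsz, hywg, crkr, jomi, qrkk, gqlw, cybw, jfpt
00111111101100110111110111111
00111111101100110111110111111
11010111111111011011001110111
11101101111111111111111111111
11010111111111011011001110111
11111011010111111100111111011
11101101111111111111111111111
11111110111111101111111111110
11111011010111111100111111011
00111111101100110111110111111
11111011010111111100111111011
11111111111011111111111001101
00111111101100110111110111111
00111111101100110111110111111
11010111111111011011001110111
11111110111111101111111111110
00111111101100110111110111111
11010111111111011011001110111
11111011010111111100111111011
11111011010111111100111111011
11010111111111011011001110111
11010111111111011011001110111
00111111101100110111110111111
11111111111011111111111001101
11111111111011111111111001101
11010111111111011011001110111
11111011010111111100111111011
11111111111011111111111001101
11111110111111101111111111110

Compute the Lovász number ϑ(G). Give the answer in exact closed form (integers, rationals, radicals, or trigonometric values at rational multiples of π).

N(ccmd) = {hdem, yupx, jwgw, wtjr, ewuo, lpal, qutz, wcnd, awbe, xnja, hjoj, poqy, znds, fogs, vhlf, ipsz, crkr, jomi, qrkk, gqlw, cybw, jfpt}, |N(ccmd)| = 22.
Vertex gqlw has 23 neighbors: odcc, ccmd, hdem, yupx, jwgw, ewuo, lpal, pavq, awbe, koph, tuta, xnja, hjoj, jmiw, poqy, vhlf, ipsz, hywg, crkr, jomi, qrkk, cybw, jfpt.
N(lpal) = {odcc, ccmd, hdem, yupx, jwgw, wtjr, ewuo, qutz, pavq, wcnd, awbe, koph, tuta, xnja, jmiw, poqy, znds, fogs, vhlf, ipsz, hywg, crkr, jomi, qrkk, gqlw, cybw}, |N(lpal)| = 26.
Vertex poqy has 22 neighbors: odcc, ccmd, yupx, wtjr, ewuo, lpal, qutz, pavq, wcnd, awbe, koph, tuta, hjoj, jmiw, znds, fogs, hywg, crkr, jomi, gqlw, cybw, jfpt.
Complete multipartite on [7, 7, 6, 4, 3, 2]: sandwich collapses at ϑ=7.
= 7.00000000… (decimal).
7 ≤ 7 ≤ 7: collapsed.

7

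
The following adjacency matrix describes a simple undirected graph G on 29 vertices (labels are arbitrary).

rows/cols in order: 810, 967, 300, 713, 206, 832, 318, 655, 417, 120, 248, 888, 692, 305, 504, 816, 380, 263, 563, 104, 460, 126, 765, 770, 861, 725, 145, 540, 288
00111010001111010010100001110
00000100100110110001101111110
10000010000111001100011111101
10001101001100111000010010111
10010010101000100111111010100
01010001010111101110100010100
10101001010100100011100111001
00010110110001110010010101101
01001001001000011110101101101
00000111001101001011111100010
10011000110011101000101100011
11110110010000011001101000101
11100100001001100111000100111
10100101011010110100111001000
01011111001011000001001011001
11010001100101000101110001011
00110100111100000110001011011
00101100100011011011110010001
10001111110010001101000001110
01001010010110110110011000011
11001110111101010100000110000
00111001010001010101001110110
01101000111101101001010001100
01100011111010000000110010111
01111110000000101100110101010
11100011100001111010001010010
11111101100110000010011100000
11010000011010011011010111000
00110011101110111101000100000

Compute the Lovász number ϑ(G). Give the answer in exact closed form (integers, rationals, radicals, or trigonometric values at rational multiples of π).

sqrt(29)

N(305) = {810, 300, 832, 655, 120, 248, 692, 504, 816, 263, 460, 126, 765, 725}, |N(305)| = 14.
N(300) = {810, 318, 888, 692, 305, 380, 263, 126, 765, 770, 861, 725, 145, 288}, |N(300)| = 14.
deg(145) = 14; N(145) = {810, 967, 300, 713, 206, 832, 655, 417, 888, 692, 563, 126, 765, 770}.
Vertex 540 has 14 neighbors: 810, 967, 713, 120, 248, 692, 816, 380, 563, 104, 126, 770, 861, 725.
Every vertex has degree 14 (N=29); Paley(29): SR with (k,λ,μ)=(14,6,7).
Distinct eigenvalues (to 6 d.p.): [14.0, 2.192582, -3.192582].
ϑ = −N·λ_min/(λ_max−λ_min) = −29·(-sqrt(29)/2 - 1/2)/(14−(-sqrt(29)/2 - 1/2)) = sqrt(29).
= 5.3852… (decimal).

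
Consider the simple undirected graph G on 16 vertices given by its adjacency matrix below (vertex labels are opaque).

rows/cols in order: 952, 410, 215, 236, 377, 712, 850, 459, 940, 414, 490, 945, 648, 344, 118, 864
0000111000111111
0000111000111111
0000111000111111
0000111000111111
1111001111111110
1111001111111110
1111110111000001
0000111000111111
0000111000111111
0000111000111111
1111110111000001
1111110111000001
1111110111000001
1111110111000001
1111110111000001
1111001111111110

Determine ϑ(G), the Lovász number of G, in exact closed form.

7

Vertex 215 has 9 neighbors: 377, 712, 850, 490, 945, 648, 344, 118, 864.
N(850) = {952, 410, 215, 236, 377, 712, 459, 940, 414, 864}, |N(850)| = 10.
Vertex 118 has 10 neighbors: 952, 410, 215, 236, 377, 712, 459, 940, 414, 864.
N(344) = {952, 410, 215, 236, 377, 712, 459, 940, 414, 864}, |N(344)| = 10.
K_{7,6,3} (perfect); ϑ(G) = α(G) = max{7,6,3} = 7.
Numerically 7.0000000.
Lovász sandwich 7 ≤ 7 ≤ 7: collapsed.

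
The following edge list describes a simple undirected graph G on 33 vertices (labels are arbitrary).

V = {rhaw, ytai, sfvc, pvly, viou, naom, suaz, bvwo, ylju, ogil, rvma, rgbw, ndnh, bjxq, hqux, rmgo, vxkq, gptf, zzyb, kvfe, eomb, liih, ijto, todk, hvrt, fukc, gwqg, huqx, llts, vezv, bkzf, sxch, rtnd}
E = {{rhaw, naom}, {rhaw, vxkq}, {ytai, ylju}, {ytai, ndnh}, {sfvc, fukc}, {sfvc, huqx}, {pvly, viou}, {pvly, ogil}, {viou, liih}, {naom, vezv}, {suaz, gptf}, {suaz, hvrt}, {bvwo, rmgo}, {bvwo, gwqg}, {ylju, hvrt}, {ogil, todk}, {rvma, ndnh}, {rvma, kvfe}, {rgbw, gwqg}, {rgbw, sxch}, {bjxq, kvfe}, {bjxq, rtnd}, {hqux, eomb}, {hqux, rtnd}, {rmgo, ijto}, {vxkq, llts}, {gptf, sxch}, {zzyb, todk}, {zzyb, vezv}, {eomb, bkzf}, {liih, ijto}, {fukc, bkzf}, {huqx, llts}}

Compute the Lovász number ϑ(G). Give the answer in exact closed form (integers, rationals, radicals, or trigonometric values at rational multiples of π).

deg(hqux) = 2; N(hqux) = {eomb, rtnd}.
deg(rmgo) = 2; N(rmgo) = {bvwo, ijto}.
deg(kvfe) = 2; N(kvfe) = {rvma, bjxq}.
deg(eomb) = 2; N(eomb) = {hqux, bkzf}.
2-regular, N=33; connected 2-regular on 33 ⇒ C_{33}.
A has 17 distinct eigenvalues ≈ [2.0, 1.9639, 1.8567, 1.6825, 1.4475, 1.1601, 0.8308, 0.4715, 0.0952, -0.2846, -0.6541, -1.0, -1.3097, -1.5721, -1.7777, -1.919, -1.9909].
λ_max=2, λ_min=-2*cos(pi/33); ϑ = −33·λ_min/(λ_max−λ_min) = 33*cos(pi/33)/(cos(pi/33) + 1).
ϑ(G) ≈ 16.46255859.
Lovász sandwich 16 ≤ 33*cos(pi/33)/(cos(pi/33) + 1) ≤ 17: both strict.

33*cos(pi/33)/(cos(pi/33) + 1)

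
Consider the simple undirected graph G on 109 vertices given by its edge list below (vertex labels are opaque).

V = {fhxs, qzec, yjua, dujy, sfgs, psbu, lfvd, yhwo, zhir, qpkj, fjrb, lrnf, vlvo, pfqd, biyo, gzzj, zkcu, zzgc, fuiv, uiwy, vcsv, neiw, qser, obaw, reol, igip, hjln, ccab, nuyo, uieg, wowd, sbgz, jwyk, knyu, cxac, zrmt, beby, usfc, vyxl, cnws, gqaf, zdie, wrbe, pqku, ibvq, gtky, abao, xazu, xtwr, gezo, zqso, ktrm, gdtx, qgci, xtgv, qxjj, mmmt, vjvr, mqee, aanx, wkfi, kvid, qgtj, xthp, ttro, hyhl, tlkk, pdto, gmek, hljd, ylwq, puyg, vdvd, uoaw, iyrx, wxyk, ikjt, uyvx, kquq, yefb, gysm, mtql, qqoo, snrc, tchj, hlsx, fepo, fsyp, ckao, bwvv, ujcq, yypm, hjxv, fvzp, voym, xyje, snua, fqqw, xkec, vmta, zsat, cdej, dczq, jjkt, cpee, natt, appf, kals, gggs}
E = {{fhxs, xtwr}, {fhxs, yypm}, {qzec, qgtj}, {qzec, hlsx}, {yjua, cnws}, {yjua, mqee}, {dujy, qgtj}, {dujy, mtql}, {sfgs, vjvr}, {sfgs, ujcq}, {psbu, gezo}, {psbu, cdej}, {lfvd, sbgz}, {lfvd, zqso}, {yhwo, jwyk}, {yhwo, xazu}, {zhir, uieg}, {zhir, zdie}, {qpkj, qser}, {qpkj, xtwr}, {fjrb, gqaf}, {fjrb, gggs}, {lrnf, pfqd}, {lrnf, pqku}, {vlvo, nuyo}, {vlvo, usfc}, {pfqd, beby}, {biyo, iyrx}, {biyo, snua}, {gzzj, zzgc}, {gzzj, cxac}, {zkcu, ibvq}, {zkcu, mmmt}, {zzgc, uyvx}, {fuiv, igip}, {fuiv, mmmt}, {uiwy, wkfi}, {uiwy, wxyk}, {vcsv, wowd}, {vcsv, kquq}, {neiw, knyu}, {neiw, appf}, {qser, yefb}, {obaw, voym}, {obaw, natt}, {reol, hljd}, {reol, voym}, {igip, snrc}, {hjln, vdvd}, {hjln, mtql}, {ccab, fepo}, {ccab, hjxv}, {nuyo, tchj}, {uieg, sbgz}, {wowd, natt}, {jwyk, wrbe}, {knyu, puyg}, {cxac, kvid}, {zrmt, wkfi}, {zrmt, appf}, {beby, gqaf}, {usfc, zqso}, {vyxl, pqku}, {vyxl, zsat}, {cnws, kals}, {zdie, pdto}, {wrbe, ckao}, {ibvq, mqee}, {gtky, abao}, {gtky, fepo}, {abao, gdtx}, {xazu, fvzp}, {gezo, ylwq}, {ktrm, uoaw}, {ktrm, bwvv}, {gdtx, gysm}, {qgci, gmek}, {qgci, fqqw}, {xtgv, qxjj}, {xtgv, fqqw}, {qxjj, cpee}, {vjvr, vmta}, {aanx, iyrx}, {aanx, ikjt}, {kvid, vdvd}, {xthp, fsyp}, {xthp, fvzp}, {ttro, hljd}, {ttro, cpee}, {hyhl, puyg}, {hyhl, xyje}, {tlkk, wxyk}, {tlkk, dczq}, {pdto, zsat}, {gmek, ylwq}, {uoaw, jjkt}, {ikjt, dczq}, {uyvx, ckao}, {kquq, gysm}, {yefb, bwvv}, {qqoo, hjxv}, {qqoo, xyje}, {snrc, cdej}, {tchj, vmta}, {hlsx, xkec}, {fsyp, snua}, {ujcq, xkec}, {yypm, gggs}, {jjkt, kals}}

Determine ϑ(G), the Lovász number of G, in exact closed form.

N(biyo) = {iyrx, snua}, |N(biyo)| = 2.
deg(psbu) = 2; N(psbu) = {gezo, cdej}.
deg(dczq) = 2; N(dczq) = {tlkk, ikjt}.
Vertex nuyo has 2 neighbors: vlvo, tchj.
Every vertex has degree 2 (N=109); this is C_{109}, the 109-cycle.
A has 55 distinct eigenvalues ≈ [2.0, 1.99668, 1.98672, 1.97017, 1.94707, 1.9175, 1.88157, 1.83938, 1.79108, 1.73683, 1.67682, 1.61123, 1.54029, 1.46424, 1.38332, 1.2978, 1.20797, 1.11413, 1.01659, 0.91568, 0.81172, 0.70506, 0.59606, 0.48509, 0.3725, 0.25867, 0.14399, 0.02882, -0.08644, -0.20141, -0.31572, -0.42897, -0.5408, -0.65083, -0.7587, -0.86406, -0.96654, -1.06581, -1.16154, -1.25341, -1.34111, -1.42437, -1.50289, -1.57642, -1.64471, -1.70754, -1.76469, -1.81598, -1.86125, -1.90032, -1.93309, -1.95943, -1.97927, -1.99253, -1.99917].
With N=109: ϑ(G) = 109·(-(-1)*2*cos(pi/109))/(2−(-2*cos(pi/109))) = 109*cos(pi/109)/(cos(pi/109) + 1).
≈ 54.4887 (to 4 d.p.).
α=54, χ(Ḡ)=55; ϑ=109*cos(pi/109)/(cos(pi/109) + 1) lies between (both strict).

109*cos(pi/109)/(cos(pi/109) + 1)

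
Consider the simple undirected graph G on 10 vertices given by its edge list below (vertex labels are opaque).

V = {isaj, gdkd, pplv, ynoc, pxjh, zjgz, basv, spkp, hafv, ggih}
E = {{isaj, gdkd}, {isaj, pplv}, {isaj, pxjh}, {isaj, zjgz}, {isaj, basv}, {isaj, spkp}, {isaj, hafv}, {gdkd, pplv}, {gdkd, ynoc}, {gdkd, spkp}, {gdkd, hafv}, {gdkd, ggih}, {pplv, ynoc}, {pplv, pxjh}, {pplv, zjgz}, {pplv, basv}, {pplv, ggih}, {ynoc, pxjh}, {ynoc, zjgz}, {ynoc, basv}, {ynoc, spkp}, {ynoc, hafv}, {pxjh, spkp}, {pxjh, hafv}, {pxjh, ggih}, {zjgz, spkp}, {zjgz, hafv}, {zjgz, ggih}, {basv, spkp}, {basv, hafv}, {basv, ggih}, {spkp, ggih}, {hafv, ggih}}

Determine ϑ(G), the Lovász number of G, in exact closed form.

N(ynoc) = {gdkd, pplv, pxjh, zjgz, basv, spkp, hafv}, |N(ynoc)| = 7.
Vertex spkp has 7 neighbors: isaj, gdkd, ynoc, pxjh, zjgz, basv, ggih.
Vertex ggih has 7 neighbors: gdkd, pplv, pxjh, zjgz, basv, spkp, hafv.
N(gdkd) = {isaj, pplv, ynoc, spkp, hafv, ggih}, |N(gdkd)| = 6.
K_{4,3,3} (perfect); ϑ(G) = α(G) = max{4,3,3} = 4.
≈ 4.000000 (to 6 d.p.).
4 ≤ 4 ≤ 4: collapsed.

4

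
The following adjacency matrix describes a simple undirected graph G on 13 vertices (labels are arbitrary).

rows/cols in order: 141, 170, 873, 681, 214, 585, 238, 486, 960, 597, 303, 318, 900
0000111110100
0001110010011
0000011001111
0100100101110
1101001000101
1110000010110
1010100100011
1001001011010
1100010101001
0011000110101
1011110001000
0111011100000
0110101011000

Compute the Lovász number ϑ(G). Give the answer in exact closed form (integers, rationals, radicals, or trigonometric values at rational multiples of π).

deg(214) = 6; N(214) = {141, 170, 681, 238, 303, 900}.
N(486) = {141, 681, 238, 960, 597, 318}, |N(486)| = 6.
Vertex 318 has 6 neighbors: 170, 873, 681, 585, 238, 486.
N(900) = {170, 873, 214, 238, 960, 597}, |N(900)| = 6.
13-vertex 6-regular graph: SR(13,6,2,3) — a Paley graph.
The 3 distinct eigenvalues: [6.0, 1.30278, -2.30278].
Lovász: ϑ = −13(-sqrt(13)/2 - 1/2)/(6+-(-sqrt(13)/2 - 1/2)) = sqrt(13).
= 3.6056… (decimal).

sqrt(13)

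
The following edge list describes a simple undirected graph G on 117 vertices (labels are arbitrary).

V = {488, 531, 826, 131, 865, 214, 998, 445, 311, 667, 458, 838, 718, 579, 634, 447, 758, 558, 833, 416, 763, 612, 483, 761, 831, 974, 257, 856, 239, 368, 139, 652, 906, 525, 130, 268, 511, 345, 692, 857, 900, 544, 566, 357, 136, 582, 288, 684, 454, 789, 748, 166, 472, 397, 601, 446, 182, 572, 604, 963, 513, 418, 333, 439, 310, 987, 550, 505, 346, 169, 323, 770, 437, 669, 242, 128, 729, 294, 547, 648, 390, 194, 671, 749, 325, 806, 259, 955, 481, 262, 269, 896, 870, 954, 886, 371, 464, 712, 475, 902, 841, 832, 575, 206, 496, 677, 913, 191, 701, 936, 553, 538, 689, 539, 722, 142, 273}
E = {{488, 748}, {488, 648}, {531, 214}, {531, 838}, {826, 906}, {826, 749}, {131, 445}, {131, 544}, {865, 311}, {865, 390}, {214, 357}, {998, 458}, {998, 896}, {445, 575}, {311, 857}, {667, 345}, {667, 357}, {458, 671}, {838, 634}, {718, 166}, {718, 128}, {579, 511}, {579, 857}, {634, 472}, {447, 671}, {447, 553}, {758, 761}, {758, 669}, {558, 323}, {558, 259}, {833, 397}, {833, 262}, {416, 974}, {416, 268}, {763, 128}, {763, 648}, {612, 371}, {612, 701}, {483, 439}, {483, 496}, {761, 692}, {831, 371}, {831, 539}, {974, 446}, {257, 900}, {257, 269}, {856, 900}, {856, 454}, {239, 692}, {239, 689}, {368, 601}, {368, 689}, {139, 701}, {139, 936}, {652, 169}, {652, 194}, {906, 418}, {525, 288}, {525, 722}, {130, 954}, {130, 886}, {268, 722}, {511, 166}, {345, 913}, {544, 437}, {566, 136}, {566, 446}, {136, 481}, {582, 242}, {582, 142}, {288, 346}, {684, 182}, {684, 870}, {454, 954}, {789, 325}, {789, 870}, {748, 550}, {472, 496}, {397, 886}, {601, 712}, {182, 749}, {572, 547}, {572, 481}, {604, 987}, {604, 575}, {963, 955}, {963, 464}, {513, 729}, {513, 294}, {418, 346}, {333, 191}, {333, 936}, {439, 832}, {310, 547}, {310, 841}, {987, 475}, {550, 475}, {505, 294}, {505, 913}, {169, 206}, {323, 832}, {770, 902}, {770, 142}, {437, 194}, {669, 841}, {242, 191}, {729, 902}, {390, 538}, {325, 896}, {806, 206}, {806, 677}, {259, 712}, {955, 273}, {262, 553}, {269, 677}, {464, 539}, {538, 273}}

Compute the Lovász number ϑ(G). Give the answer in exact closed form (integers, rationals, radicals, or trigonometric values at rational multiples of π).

N(531) = {214, 838}, |N(531)| = 2.
N(936) = {139, 333}, |N(936)| = 2.
N(748) = {488, 550}, |N(748)| = 2.
Vertex 169 has 2 neighbors: 652, 206.
Every vertex has degree 2 (N=117); the odd cycle C_{117}.
Distinct eigenvalues (to 4 d.p.): [2.0, 1.9971, 1.9885, 1.9741, 1.954, 1.9283, 1.8971, 1.8603, 1.8182, 1.7709, 1.7185, 1.6611, 1.5989, 1.5321, 1.4609, 1.3854, 1.306, 1.2228, 1.1361, 1.0461, 0.9531, 0.8574, 0.7592, 0.6587, 0.5564, 0.4525, 0.3473, 0.2411, 0.1342, 0.0269, -0.0805, -0.1877, -0.2943, -0.4001, -0.5047, -0.6078, -0.7092, -0.8086, -0.9056, -1.0, -1.0915, -1.1799, -1.2649, -1.3462, -1.4237, -1.497, -1.5661, -1.6306, -1.6904, -1.7453, -1.7952, -1.84, -1.8794, -1.9134, -1.9419, -1.9648, -1.982, -1.9935, -1.9993].
Lovász: ϑ = −117(-2*cos(pi/117))/(2+-(-1)*2*cos(pi/117)) = 117*cos(pi/117)/(cos(pi/117) + 1).
ϑ(G) ≈ 58.489454.
Sandwich: α(G)=58 ≤ ϑ(G)=117*cos(pi/117)/(cos(pi/117) + 1) ≤ χ(Ḡ)=59 (both strict).

117*cos(pi/117)/(cos(pi/117) + 1)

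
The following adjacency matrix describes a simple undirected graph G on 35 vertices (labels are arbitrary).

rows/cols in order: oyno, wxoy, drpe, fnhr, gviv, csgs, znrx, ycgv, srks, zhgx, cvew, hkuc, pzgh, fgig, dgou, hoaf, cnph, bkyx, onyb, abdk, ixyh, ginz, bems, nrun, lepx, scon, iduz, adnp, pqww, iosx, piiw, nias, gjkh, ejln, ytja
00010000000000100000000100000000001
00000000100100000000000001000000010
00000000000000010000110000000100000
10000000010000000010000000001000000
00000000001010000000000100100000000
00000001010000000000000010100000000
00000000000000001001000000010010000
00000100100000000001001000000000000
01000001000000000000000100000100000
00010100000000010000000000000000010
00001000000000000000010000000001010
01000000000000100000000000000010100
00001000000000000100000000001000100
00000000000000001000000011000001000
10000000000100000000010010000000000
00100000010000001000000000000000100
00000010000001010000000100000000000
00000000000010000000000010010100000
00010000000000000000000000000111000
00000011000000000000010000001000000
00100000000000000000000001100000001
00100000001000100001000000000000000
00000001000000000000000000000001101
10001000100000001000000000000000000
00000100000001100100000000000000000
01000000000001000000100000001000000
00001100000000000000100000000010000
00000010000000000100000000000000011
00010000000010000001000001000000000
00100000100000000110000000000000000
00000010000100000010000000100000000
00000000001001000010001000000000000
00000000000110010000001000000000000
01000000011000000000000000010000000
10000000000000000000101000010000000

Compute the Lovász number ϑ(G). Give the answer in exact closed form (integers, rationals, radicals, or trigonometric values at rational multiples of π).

Vertex nias has 4 neighbors: cvew, fgig, onyb, bems.
N(zhgx) = {fnhr, csgs, hoaf, ejln}, |N(zhgx)| = 4.
deg(dgou) = 4; N(dgou) = {oyno, hkuc, ginz, lepx}.
Vertex hkuc has 4 neighbors: wxoy, dgou, piiw, gjkh.
G on 35 vertices is 4-regular; Kneser-type, 3-subsets of [7].
A has 4 distinct eigenvalues ≈ [4.0, 2.0, -1.0, -3.0].
ϑ = −N·λ_min/(λ_max−λ_min) = −35·(-3)/(4−(-3)) = 15.
Numerically 15.00000.

15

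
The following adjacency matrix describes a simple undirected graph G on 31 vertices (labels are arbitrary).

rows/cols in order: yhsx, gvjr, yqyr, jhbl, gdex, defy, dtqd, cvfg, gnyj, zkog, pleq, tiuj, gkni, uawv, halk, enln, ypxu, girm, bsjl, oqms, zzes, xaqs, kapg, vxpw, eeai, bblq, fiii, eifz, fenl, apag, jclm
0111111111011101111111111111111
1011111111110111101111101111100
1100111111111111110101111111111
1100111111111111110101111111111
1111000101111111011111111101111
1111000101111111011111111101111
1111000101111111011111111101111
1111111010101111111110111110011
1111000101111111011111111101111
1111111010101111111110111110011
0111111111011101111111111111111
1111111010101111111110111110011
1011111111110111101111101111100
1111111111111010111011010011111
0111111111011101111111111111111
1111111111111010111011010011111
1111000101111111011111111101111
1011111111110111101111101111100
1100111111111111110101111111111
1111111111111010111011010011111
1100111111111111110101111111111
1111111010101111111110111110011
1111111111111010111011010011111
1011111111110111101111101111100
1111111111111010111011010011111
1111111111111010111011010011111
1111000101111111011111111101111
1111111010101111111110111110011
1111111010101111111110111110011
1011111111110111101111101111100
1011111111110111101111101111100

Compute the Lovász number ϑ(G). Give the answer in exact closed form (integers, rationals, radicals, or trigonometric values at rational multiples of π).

Vertex oqms has 25 neighbors: yhsx, gvjr, yqyr, jhbl, gdex, defy, dtqd, cvfg, gnyj, zkog, pleq, tiuj, gkni, halk, ypxu, girm, bsjl, zzes, xaqs, vxpw, fiii, eifz, fenl, apag, jclm.
Vertex uawv has 25 neighbors: yhsx, gvjr, yqyr, jhbl, gdex, defy, dtqd, cvfg, gnyj, zkog, pleq, tiuj, gkni, halk, ypxu, girm, bsjl, zzes, xaqs, vxpw, fiii, eifz, fenl, apag, jclm.
N(bblq) = {yhsx, gvjr, yqyr, jhbl, gdex, defy, dtqd, cvfg, gnyj, zkog, pleq, tiuj, gkni, halk, ypxu, girm, bsjl, zzes, xaqs, vxpw, fiii, eifz, fenl, apag, jclm}, |N(bblq)| = 25.
deg(kapg) = 25; N(kapg) = {yhsx, gvjr, yqyr, jhbl, gdex, defy, dtqd, cvfg, gnyj, zkog, pleq, tiuj, gkni, halk, ypxu, girm, bsjl, zzes, xaqs, vxpw, fiii, eifz, fenl, apag, jclm}.
6 parts of sizes [6, 6, 6, 6, 4, 3]; α(G) = 6 = ϑ (perfect).
≈ 6.000000 (to 6 d.p.).
6 ≤ 6 ≤ 6: collapsed.

6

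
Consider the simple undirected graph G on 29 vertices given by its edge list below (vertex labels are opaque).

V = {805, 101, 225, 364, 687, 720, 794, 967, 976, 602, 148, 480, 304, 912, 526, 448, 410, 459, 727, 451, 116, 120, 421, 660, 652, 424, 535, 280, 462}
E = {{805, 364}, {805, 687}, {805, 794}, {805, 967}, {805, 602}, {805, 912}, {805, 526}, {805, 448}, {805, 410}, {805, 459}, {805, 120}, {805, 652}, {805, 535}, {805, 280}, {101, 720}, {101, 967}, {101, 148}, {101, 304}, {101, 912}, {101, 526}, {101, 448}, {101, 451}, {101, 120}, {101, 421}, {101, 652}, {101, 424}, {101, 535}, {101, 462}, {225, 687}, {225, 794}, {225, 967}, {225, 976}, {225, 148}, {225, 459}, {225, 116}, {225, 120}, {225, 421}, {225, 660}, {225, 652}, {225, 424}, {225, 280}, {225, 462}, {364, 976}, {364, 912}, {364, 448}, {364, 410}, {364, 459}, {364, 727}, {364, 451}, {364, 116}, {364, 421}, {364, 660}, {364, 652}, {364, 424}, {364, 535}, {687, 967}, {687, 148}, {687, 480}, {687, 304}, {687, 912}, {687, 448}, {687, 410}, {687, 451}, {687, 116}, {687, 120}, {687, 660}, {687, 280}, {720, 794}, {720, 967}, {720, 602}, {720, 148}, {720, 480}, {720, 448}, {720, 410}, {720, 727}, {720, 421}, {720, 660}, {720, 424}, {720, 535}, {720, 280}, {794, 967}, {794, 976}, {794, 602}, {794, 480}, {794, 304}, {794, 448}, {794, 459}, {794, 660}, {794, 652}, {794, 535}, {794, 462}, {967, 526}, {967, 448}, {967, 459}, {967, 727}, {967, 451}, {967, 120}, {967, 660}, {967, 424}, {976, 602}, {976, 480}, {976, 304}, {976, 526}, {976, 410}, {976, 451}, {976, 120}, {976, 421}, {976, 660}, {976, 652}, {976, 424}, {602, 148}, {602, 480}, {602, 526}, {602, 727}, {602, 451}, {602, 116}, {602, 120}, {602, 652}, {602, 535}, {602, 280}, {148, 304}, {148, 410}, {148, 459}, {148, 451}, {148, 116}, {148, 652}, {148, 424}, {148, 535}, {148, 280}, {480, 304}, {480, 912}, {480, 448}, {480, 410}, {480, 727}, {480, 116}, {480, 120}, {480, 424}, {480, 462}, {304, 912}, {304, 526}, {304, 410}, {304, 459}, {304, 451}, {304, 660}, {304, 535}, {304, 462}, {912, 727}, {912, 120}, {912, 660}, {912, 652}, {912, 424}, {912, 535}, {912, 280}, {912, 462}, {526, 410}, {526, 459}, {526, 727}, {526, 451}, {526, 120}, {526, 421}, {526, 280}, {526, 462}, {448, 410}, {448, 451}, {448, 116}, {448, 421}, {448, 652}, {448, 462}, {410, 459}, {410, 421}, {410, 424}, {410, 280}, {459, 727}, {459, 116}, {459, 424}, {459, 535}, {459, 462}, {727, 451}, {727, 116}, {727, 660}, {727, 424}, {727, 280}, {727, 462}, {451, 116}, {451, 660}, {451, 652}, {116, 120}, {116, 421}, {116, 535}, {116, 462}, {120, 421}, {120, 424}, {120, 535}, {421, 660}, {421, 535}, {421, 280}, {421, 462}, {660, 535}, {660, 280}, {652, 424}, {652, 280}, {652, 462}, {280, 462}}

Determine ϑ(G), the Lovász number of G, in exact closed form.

deg(101) = 14; N(101) = {720, 967, 148, 304, 912, 526, 448, 451, 120, 421, 652, 424, 535, 462}.
N(602) = {805, 720, 794, 976, 148, 480, 526, 727, 451, 116, 120, 652, 535, 280}, |N(602)| = 14.
N(660) = {225, 364, 687, 720, 794, 967, 976, 304, 912, 727, 451, 421, 535, 280}, |N(660)| = 14.
Vertex 687 has 14 neighbors: 805, 225, 967, 148, 480, 304, 912, 448, 410, 451, 116, 120, 660, 280.
deg(v) = 14 for all v (|V|=29); strongly regular (29,14,6,7).
Distinct eigenvalues (to 4 d.p.): [14.0, 2.1926, -3.1926].
λ_max=14, λ_min=-sqrt(29)/2 - 1/2; ϑ = −29·λ_min/(λ_max−λ_min) = sqrt(29).
≈ 5.38516481 (to 8 d.p.).

sqrt(29)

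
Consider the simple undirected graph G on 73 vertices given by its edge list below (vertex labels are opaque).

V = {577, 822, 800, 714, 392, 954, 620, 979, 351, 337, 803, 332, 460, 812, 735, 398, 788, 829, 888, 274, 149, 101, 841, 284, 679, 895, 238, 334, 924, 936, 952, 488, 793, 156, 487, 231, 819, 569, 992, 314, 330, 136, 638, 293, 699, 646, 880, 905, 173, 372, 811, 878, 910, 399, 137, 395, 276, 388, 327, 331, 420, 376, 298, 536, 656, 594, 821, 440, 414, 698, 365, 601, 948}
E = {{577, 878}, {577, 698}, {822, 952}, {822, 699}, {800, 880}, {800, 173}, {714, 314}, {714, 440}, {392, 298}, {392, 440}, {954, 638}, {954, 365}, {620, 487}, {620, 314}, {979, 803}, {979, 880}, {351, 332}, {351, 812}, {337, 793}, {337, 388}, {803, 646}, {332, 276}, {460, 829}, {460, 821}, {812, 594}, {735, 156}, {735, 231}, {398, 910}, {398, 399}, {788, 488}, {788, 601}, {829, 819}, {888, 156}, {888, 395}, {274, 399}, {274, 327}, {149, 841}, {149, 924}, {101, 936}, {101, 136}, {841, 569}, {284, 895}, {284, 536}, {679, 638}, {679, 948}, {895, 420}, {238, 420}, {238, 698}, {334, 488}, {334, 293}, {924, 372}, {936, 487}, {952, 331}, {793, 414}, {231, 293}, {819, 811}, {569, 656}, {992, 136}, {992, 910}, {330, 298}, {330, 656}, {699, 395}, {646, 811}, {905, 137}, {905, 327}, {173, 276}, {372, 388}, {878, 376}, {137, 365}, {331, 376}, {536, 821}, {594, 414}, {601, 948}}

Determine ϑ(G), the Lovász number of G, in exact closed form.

N(365) = {954, 137}, |N(365)| = 2.
deg(327) = 2; N(327) = {274, 905}.
Vertex 137 has 2 neighbors: 905, 365.
Vertex 888 has 2 neighbors: 156, 395.
G on 73 vertices is 2-regular; connected 2-regular on 73 ⇒ C_{73}.
Distinct eigenvalues (to 3 d.p.): [2.0, 1.993, 1.97, 1.934, 1.883, 1.818, 1.739, 1.648, 1.544, 1.429, 1.304, 1.169, 1.025, 0.873, 0.715, 0.552, 0.385, 0.215, 0.043, -0.129, -0.3, -0.469, -0.634, -0.795, -0.95, -1.098, -1.237, -1.368, -1.488, -1.598, -1.695, -1.78, -1.852, -1.91, -1.954, -1.983, -1.998].
Lovász: ϑ = −73(-2*cos(pi/73))/(2+-(-1)*2*cos(pi/73)) = 73*cos(pi/73)/(cos(pi/73) + 1).
= 36.48309477… (decimal).
36 ≤ 73*cos(pi/73)/(cos(pi/73) + 1) ≤ 37: both strict.

73*cos(pi/73)/(cos(pi/73) + 1)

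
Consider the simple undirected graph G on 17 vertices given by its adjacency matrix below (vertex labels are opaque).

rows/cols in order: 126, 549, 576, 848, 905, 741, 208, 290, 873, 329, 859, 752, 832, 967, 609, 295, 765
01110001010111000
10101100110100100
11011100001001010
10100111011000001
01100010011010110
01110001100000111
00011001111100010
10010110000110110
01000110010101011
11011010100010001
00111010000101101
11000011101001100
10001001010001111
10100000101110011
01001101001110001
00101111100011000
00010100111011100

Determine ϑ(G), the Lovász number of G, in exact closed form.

N(576) = {126, 549, 848, 905, 741, 859, 967, 295}, |N(576)| = 8.
N(549) = {126, 576, 905, 741, 873, 329, 752, 609}, |N(549)| = 8.
Vertex 609 has 8 neighbors: 549, 905, 741, 290, 859, 752, 832, 765.
deg(290) = 8; N(290) = {126, 848, 741, 208, 752, 832, 609, 295}.
8-regular, N=17; strongly regular (17,8,3,4).
Distinct eigenvalues (to 4 d.p.): [8.0, 1.5616, -2.5616].
λ_max=8, λ_min=-sqrt(17)/2 - 1/2; ϑ = −17·λ_min/(λ_max−λ_min) = sqrt(17).
≈ 4.12311 (to 5 d.p.).

sqrt(17)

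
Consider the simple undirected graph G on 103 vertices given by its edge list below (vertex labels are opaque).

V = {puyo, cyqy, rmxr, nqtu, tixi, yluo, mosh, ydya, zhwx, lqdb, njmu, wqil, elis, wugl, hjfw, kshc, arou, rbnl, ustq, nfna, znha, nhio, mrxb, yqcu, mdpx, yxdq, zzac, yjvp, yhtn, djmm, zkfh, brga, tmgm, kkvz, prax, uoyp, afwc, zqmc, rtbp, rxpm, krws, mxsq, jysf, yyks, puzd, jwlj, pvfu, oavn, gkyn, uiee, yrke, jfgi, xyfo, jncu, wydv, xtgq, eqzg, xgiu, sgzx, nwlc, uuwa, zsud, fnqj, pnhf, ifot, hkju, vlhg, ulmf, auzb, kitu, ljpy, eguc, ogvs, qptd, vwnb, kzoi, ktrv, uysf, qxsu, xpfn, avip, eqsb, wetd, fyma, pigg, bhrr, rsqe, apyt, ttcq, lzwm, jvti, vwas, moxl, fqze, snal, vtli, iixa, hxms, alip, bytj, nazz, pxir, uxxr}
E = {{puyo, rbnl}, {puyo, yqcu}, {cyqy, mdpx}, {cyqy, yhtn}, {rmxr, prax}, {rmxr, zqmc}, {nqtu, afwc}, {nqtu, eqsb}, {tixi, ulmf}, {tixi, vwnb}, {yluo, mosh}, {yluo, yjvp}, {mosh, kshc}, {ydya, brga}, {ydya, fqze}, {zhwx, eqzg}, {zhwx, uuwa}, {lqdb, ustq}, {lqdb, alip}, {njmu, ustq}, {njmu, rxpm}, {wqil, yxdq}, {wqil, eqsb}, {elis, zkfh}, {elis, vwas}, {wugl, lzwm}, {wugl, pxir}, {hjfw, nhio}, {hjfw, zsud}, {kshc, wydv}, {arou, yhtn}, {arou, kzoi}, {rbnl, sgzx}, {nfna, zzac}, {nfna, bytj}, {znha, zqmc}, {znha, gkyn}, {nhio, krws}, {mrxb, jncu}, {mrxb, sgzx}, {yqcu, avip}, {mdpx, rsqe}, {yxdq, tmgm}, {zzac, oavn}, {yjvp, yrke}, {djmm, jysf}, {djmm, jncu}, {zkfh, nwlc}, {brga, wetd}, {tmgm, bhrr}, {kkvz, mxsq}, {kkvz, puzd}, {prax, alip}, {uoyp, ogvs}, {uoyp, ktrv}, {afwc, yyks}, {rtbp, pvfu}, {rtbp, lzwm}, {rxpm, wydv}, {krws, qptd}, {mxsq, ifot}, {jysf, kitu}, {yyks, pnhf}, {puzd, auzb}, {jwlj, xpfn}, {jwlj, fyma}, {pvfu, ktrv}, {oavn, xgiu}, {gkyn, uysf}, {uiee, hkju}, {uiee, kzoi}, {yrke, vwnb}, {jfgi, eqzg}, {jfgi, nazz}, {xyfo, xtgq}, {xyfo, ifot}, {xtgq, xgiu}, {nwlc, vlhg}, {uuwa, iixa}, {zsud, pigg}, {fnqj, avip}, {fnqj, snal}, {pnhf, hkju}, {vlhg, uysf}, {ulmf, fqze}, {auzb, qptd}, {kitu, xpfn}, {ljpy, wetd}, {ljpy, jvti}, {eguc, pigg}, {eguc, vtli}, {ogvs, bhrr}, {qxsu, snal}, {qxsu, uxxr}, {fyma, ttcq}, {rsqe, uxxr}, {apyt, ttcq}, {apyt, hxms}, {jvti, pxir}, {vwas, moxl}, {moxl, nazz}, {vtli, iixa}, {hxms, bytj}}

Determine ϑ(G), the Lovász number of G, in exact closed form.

deg(ustq) = 2; N(ustq) = {lqdb, njmu}.
N(puyo) = {rbnl, yqcu}, |N(puyo)| = 2.
N(vwas) = {elis, moxl}, |N(vwas)| = 2.
N(wetd) = {brga, ljpy}, |N(wetd)| = 2.
103-vertex 2-regular graph: a single 103-cycle (edge-transitive).
The 52 distinct eigenvalues: [2.0, 1.996, 1.985, 1.967, 1.941, 1.908, 1.868, 1.82, 1.767, 1.706, 1.639, 1.566, 1.488, 1.403, 1.314, 1.22, 1.121, 1.018, 0.911, 0.8, 0.687, 0.571, 0.454, 0.334, 0.213, 0.091, -0.03, -0.152, -0.274, -0.394, -0.513, -0.63, -0.744, -0.856, -0.965, -1.07, -1.171, -1.267, -1.359, -1.446, -1.528, -1.604, -1.673, -1.737, -1.794, -1.845, -1.888, -1.925, -1.955, -1.977, -1.992, -1.999].
ϑ = −N·λ_min/(λ_max−λ_min) = −103·(-2*cos(pi/103))/(2−(-2*cos(pi/103))) = 103*cos(pi/103)/(cos(pi/103) + 1).
Numerically 51.4880.
Lovász sandwich 51 ≤ 103*cos(pi/103)/(cos(pi/103) + 1) ≤ 52: both strict.

103*cos(pi/103)/(cos(pi/103) + 1)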